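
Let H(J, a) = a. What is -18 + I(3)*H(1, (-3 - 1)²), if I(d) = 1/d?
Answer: -38/3 ≈ -12.667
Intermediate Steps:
-18 + I(3)*H(1, (-3 - 1)²) = -18 + (-3 - 1)²/3 = -18 + (⅓)*(-4)² = -18 + (⅓)*16 = -18 + 16/3 = -38/3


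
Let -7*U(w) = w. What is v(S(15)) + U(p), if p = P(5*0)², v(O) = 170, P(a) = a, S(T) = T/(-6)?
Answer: 170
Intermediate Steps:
S(T) = -T/6 (S(T) = T*(-⅙) = -T/6)
p = 0 (p = (5*0)² = 0² = 0)
U(w) = -w/7
v(S(15)) + U(p) = 170 - ⅐*0 = 170 + 0 = 170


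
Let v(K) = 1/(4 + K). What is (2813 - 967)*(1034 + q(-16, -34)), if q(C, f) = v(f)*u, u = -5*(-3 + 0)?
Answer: 1907841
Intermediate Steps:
u = 15 (u = -5*(-3) = 15)
q(C, f) = 15/(4 + f)
(2813 - 967)*(1034 + q(-16, -34)) = (2813 - 967)*(1034 + 15/(4 - 34)) = 1846*(1034 + 15/(-30)) = 1846*(1034 + 15*(-1/30)) = 1846*(1034 - ½) = 1846*(2067/2) = 1907841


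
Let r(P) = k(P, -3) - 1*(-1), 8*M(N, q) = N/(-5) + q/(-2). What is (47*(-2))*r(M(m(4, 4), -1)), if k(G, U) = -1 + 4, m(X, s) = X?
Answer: -376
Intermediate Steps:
M(N, q) = -q/16 - N/40 (M(N, q) = (N/(-5) + q/(-2))/8 = (N*(-⅕) + q*(-½))/8 = (-N/5 - q/2)/8 = (-q/2 - N/5)/8 = -q/16 - N/40)
k(G, U) = 3
r(P) = 4 (r(P) = 3 - 1*(-1) = 3 + 1 = 4)
(47*(-2))*r(M(m(4, 4), -1)) = (47*(-2))*4 = -94*4 = -376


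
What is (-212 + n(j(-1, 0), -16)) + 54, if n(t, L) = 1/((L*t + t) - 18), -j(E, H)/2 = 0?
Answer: -2845/18 ≈ -158.06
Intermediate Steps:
j(E, H) = 0 (j(E, H) = -2*0 = 0)
n(t, L) = 1/(-18 + t + L*t) (n(t, L) = 1/((t + L*t) - 18) = 1/(-18 + t + L*t))
(-212 + n(j(-1, 0), -16)) + 54 = (-212 + 1/(-18 + 0 - 16*0)) + 54 = (-212 + 1/(-18 + 0 + 0)) + 54 = (-212 + 1/(-18)) + 54 = (-212 - 1/18) + 54 = -3817/18 + 54 = -2845/18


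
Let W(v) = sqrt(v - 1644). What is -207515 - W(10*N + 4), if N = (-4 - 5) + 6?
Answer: -207515 - I*sqrt(1670) ≈ -2.0752e+5 - 40.866*I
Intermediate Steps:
N = -3 (N = -9 + 6 = -3)
W(v) = sqrt(-1644 + v)
-207515 - W(10*N + 4) = -207515 - sqrt(-1644 + (10*(-3) + 4)) = -207515 - sqrt(-1644 + (-30 + 4)) = -207515 - sqrt(-1644 - 26) = -207515 - sqrt(-1670) = -207515 - I*sqrt(1670)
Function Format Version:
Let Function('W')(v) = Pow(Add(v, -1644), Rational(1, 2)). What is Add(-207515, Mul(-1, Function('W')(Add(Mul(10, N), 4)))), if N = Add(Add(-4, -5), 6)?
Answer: Add(-207515, Mul(-1, I, Pow(1670, Rational(1, 2)))) ≈ Add(-2.0752e+5, Mul(-40.866, I))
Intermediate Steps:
N = -3 (N = Add(-9, 6) = -3)
Function('W')(v) = Pow(Add(-1644, v), Rational(1, 2))
Add(-207515, Mul(-1, Function('W')(Add(Mul(10, N), 4)))) = Add(-207515, Mul(-1, Pow(Add(-1644, Add(Mul(10, -3), 4)), Rational(1, 2)))) = Add(-207515, Mul(-1, Pow(Add(-1644, Add(-30, 4)), Rational(1, 2)))) = Add(-207515, Mul(-1, Pow(Add(-1644, -26), Rational(1, 2)))) = Add(-207515, Mul(-1, Pow(-1670, Rational(1, 2)))) = Add(-207515, Mul(-1, Mul(I, Pow(1670, Rational(1, 2))))) = Add(-207515, Mul(-1, I, Pow(1670, Rational(1, 2))))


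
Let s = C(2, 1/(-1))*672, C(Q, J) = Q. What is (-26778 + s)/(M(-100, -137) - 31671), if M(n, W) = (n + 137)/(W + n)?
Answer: 3013929/3753032 ≈ 0.80307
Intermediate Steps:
M(n, W) = (137 + n)/(W + n)
s = 1344 (s = 2*672 = 1344)
(-26778 + s)/(M(-100, -137) - 31671) = (-26778 + 1344)/((137 - 100)/(-137 - 100) - 31671) = -25434/(37/(-237) - 31671) = -25434/(-1/237*37 - 31671) = -25434/(-37/237 - 31671) = -25434/(-7506064/237) = -25434*(-237/7506064) = 3013929/3753032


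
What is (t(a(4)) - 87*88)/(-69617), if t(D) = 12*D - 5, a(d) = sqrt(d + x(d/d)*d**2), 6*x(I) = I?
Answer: 7661/69617 - 8*sqrt(15)/69617 ≈ 0.10960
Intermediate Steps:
x(I) = I/6
a(d) = sqrt(d + d**2/6) (a(d) = sqrt(d + ((d/d)/6)*d**2) = sqrt(d + ((1/6)*1)*d**2) = sqrt(d + d**2/6))
t(D) = -5 + 12*D
(t(a(4)) - 87*88)/(-69617) = ((-5 + 12*(sqrt(6)*sqrt(4*(6 + 4))/6)) - 87*88)/(-69617) = ((-5 + 12*(sqrt(6)*sqrt(4*10)/6)) - 7656)*(-1/69617) = ((-5 + 12*(sqrt(6)*sqrt(40)/6)) - 7656)*(-1/69617) = ((-5 + 12*(sqrt(6)*(2*sqrt(10))/6)) - 7656)*(-1/69617) = ((-5 + 12*(2*sqrt(15)/3)) - 7656)*(-1/69617) = ((-5 + 8*sqrt(15)) - 7656)*(-1/69617) = (-7661 + 8*sqrt(15))*(-1/69617) = 7661/69617 - 8*sqrt(15)/69617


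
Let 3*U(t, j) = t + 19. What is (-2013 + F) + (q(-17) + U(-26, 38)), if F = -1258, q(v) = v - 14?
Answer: -9913/3 ≈ -3304.3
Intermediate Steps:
U(t, j) = 19/3 + t/3 (U(t, j) = (t + 19)/3 = (19 + t)/3 = 19/3 + t/3)
q(v) = -14 + v
(-2013 + F) + (q(-17) + U(-26, 38)) = (-2013 - 1258) + ((-14 - 17) + (19/3 + (⅓)*(-26))) = -3271 + (-31 + (19/3 - 26/3)) = -3271 + (-31 - 7/3) = -3271 - 100/3 = -9913/3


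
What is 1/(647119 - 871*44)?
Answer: 1/608795 ≈ 1.6426e-6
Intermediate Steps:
1/(647119 - 871*44) = 1/(647119 - 38324) = 1/608795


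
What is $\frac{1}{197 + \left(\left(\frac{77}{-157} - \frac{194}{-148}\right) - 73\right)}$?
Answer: $\frac{11618}{1450163} \approx 0.0080115$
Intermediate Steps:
$\frac{1}{197 + \left(\left(\frac{77}{-157} - \frac{194}{-148}\right) - 73\right)} = \frac{1}{197 + \left(\left(77 \left(- \frac{1}{157}\right) - - \frac{97}{74}\right) - 73\right)} = \frac{1}{197 + \left(\left(- \frac{77}{157} + \frac{97}{74}\right) - 73\right)} = \frac{1}{197 + \left(\frac{9531}{11618} - 73\right)} = \frac{1}{197 - \frac{838583}{11618}} = \frac{1}{\frac{1450163}{11618}} = \frac{11618}{1450163}$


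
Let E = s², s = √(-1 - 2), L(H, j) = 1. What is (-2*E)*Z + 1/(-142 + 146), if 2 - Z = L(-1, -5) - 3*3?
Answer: 241/4 ≈ 60.250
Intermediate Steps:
s = I*√3 (s = √(-3) = I*√3 ≈ 1.732*I)
E = -3 (E = (I*√3)² = -3)
Z = 10 (Z = 2 - (1 - 3*3) = 2 - (1 - 9) = 2 - 1*(-8) = 2 + 8 = 10)
(-2*E)*Z + 1/(-142 + 146) = -2*(-3)*10 + 1/(-142 + 146) = 6*10 + 1/4 = 60 + ¼ = 241/4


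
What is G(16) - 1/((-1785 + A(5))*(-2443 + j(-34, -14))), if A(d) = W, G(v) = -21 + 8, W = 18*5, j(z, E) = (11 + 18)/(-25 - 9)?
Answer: -1830910219/140839245 ≈ -13.000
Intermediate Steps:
j(z, E) = -29/34 (j(z, E) = 29/(-34) = 29*(-1/34) = -29/34)
W = 90
G(v) = -13
A(d) = 90
G(16) - 1/((-1785 + A(5))*(-2443 + j(-34, -14))) = -13 - 1/((-1785 + 90)*(-2443 - 29/34)) = -13 - 1/((-1695*(-83091/34))) = -13 - 1/140839245/34 = -13 - 1*34/140839245 = -13 - 34/140839245 = -1830910219/140839245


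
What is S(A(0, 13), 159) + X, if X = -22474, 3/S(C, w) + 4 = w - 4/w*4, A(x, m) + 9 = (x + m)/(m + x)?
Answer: -553511669/24629 ≈ -22474.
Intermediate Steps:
A(x, m) = -8 (A(x, m) = -9 + (x + m)/(m + x) = -9 + (m + x)/(m + x) = -9 + 1 = -8)
S(C, w) = 3/(-4 + w - 16/w) (S(C, w) = 3/(-4 + (w - 4/w*4)) = 3/(-4 + (w - 16/w)) = 3/(-4 + w - 16/w))
S(A(0, 13), 159) + X = 3*159/(-16 + 159² - 4*159) - 22474 = 3*159/(-16 + 25281 - 636) - 22474 = 3*159/24629 - 22474 = 3*159*(1/24629) - 22474 = 477/24629 - 22474 = -553511669/24629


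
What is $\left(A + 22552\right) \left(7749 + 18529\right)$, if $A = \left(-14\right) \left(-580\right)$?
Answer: $805998816$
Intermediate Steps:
$A = 8120$
$\left(A + 22552\right) \left(7749 + 18529\right) = \left(8120 + 22552\right) \left(7749 + 18529\right) = 30672 \cdot 26278 = 805998816$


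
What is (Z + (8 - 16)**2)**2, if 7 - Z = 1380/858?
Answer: 98465929/20449 ≈ 4815.2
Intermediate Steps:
Z = 771/143 (Z = 7 - 1380/858 = 7 - 1*230/143 = 7 - 230/143 = 771/143 ≈ 5.3916)
(Z + (8 - 16)**2)**2 = (771/143 + (8 - 16)**2)**2 = (771/143 + (-8)**2)**2 = (771/143 + 64)**2 = (9923/143)**2 = 98465929/20449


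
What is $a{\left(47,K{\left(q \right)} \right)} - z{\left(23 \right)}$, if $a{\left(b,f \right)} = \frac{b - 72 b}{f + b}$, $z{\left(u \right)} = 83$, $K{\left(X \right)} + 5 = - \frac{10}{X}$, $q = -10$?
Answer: $- \frac{6906}{43} \approx -160.6$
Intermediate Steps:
$K{\left(X \right)} = -5 - \frac{10}{X}$
$a{\left(b,f \right)} = - \frac{71 b}{b + f}$ ($a{\left(b,f \right)} = \frac{\left(-71\right) b}{b + f} = - \frac{71 b}{b + f}$)
$a{\left(47,K{\left(q \right)} \right)} - z{\left(23 \right)} = \left(-71\right) 47 \frac{1}{47 - \left(5 + \frac{10}{-10}\right)} - 83 = \left(-71\right) 47 \frac{1}{47 - 4} - 83 = \left(-71\right) 47 \cdot \frac{1}{43} - 83 = - \frac{3337}{43} - 83 = - \frac{6906}{43}$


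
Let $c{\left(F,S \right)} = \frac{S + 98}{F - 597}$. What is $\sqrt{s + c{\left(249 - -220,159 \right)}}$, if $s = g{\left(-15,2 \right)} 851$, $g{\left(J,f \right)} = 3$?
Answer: $\frac{\sqrt{653054}}{16} \approx 50.507$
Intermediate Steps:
$c{\left(F,S \right)} = \frac{98 + S}{-597 + F}$
$s = 2553$ ($s = 3 \cdot 851 = 2553$)
$\sqrt{s + c{\left(249 - -220,159 \right)}} = \sqrt{2553 + \frac{98 + 159}{-597 + \left(249 - -220\right)}} = \sqrt{2553 + \frac{1}{-597 + \left(249 + 220\right)} 257} = \sqrt{2553 + \frac{1}{-597 + 469} \cdot 257} = \sqrt{2553 + \frac{1}{-128} \cdot 257} = \sqrt{2553 - \frac{257}{128}} = \sqrt{\frac{326527}{128}} = \frac{\sqrt{653054}}{16}$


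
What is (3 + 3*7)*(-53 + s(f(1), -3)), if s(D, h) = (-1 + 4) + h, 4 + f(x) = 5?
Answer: -1272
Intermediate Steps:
f(x) = 1 (f(x) = -4 + 5 = 1)
s(D, h) = 3 + h
(3 + 3*7)*(-53 + s(f(1), -3)) = (3 + 3*7)*(-53 + (3 - 3)) = (3 + 21)*(-53 + 0) = 24*(-53) = -1272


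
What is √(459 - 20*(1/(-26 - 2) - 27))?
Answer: √48986/7 ≈ 31.618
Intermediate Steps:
√(459 - 20*(1/(-26 - 2) - 27)) = √(459 - 20*(1/(-28) - 27)) = √(459 - 20*(-1/28 - 27)) = √(459 - 20*(-757/28)) = √(459 + 3785/7) = √(6998/7) = √48986/7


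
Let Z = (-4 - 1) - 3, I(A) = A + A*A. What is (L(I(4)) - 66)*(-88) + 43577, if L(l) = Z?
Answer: 50089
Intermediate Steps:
I(A) = A + A**2
Z = -8 (Z = -5 - 3 = -8)
L(l) = -8
(L(I(4)) - 66)*(-88) + 43577 = (-8 - 66)*(-88) + 43577 = -74*(-88) + 43577 = 6512 + 43577 = 50089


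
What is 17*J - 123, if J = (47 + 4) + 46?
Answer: 1526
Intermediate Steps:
J = 97 (J = 51 + 46 = 97)
17*J - 123 = 17*97 - 123 = 1649 - 123 = 1526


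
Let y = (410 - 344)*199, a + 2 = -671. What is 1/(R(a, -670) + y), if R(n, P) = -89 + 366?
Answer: 1/13411 ≈ 7.4566e-5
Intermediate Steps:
a = -673 (a = -2 - 671 = -673)
y = 13134 (y = 66*199 = 13134)
R(n, P) = 277
1/(R(a, -670) + y) = 1/(277 + 13134) = 1/13411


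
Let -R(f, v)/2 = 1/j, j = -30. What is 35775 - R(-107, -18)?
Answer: 536624/15 ≈ 35775.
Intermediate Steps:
R(f, v) = 1/15 (R(f, v) = -2/(-30) = -2*(-1/30) = 1/15)
35775 - R(-107, -18) = 35775 - 1*1/15 = 35775 - 1/15 = 536624/15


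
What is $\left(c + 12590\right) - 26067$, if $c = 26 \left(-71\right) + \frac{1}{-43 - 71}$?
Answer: $- \frac{1746823}{114} \approx -15323.0$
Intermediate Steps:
$c = - \frac{210445}{114}$ ($c = -1846 + \frac{1}{-114} = -1846 - \frac{1}{114} = - \frac{210445}{114} \approx -1846.0$)
$\left(c + 12590\right) - 26067 = \left(- \frac{210445}{114} + 12590\right) - 26067 = \frac{1224815}{114} - 26067 = - \frac{1746823}{114}$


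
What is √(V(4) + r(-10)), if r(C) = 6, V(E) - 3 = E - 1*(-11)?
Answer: 2*√6 ≈ 4.8990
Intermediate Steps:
V(E) = 14 + E (V(E) = 3 + (E - 1*(-11)) = 3 + (E + 11) = 3 + (11 + E) = 14 + E)
√(V(4) + r(-10)) = √((14 + 4) + 6) = √(18 + 6) = √24 = 2*√6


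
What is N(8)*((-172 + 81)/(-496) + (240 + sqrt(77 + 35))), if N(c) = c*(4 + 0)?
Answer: 238262/31 + 128*sqrt(7) ≈ 8024.5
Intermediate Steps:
N(c) = 4*c (N(c) = c*4 = 4*c)
N(8)*((-172 + 81)/(-496) + (240 + sqrt(77 + 35))) = (4*8)*((-172 + 81)/(-496) + (240 + sqrt(77 + 35))) = 32*(-91*(-1/496) + (240 + sqrt(112))) = 32*(91/496 + (240 + 4*sqrt(7))) = 32*(119131/496 + 4*sqrt(7)) = 238262/31 + 128*sqrt(7)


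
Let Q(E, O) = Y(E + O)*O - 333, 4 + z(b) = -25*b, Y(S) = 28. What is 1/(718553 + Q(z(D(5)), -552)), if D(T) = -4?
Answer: 1/702764 ≈ 1.4230e-6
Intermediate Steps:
z(b) = -4 - 25*b
Q(E, O) = -333 + 28*O (Q(E, O) = 28*O - 333 = -333 + 28*O)
1/(718553 + Q(z(D(5)), -552)) = 1/(718553 + (-333 + 28*(-552))) = 1/(718553 + (-333 - 15456)) = 1/(718553 - 15789) = 1/702764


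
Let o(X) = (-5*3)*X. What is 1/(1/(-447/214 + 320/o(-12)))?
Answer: -599/1926 ≈ -0.31101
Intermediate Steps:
o(X) = -15*X
1/(1/(-447/214 + 320/o(-12))) = 1/(1/(-447/214 + 320/((-15*(-12))))) = 1/(1/(-447*1/214 + 320/180)) = 1/(1/(-447/214 + 320*(1/180))) = 1/(1/(-447/214 + 16/9)) = 1/(1/(-599/1926)) = 1/(-1926/599) = -599/1926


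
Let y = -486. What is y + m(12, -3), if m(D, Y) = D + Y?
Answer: -477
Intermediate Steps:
y + m(12, -3) = -486 + (12 - 3) = -486 + 9 = -477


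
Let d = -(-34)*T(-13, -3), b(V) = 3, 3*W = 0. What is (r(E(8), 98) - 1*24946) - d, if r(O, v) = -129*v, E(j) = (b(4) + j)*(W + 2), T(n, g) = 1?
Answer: -37622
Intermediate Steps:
W = 0 (W = (1/3)*0 = 0)
E(j) = 6 + 2*j (E(j) = (3 + j)*(0 + 2) = (3 + j)*2 = 6 + 2*j)
d = 34 (d = -(-34) = -1*(-34) = 34)
(r(E(8), 98) - 1*24946) - d = (-129*98 - 1*24946) - 1*34 = (-12642 - 24946) - 34 = -37588 - 34 = -37622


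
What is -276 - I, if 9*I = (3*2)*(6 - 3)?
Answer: -278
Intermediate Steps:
I = 2 (I = ((3*2)*(6 - 3))/9 = (6*3)/9 = (⅑)*18 = 2)
-276 - I = -276 - 1*2 = -276 - 2 = -278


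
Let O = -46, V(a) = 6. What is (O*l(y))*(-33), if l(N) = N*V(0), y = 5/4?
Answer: 11385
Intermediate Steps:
y = 5/4 (y = 5*(¼) = 5/4 ≈ 1.2500)
l(N) = 6*N (l(N) = N*6 = 6*N)
(O*l(y))*(-33) = -276*5/4*(-33) = -46*15/2*(-33) = -345*(-33) = 11385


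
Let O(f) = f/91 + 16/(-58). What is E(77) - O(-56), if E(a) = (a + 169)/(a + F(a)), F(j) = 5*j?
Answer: 41329/29029 ≈ 1.4237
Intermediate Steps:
O(f) = -8/29 + f/91 (O(f) = f*(1/91) + 16*(-1/58) = f/91 - 8/29 = -8/29 + f/91)
E(a) = (169 + a)/(6*a) (E(a) = (a + 169)/(a + 5*a) = (169 + a)/((6*a)) = (169 + a)*(1/(6*a)) = (169 + a)/(6*a))
E(77) - O(-56) = (⅙)*(169 + 77)/77 - (-8/29 + (1/91)*(-56)) = (⅙)*(1/77)*246 - (-8/29 - 8/13) = 41/77 - 1*(-336/377) = 41/77 + 336/377 = 41329/29029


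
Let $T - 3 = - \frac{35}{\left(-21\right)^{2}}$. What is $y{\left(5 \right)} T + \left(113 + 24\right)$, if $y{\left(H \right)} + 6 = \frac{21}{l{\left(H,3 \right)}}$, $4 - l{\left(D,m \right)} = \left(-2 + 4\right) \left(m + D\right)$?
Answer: $\frac{7205}{63} \approx 114.37$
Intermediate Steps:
$l{\left(D,m \right)} = 4 - 2 D - 2 m$ ($l{\left(D,m \right)} = 4 - \left(-2 + 4\right) \left(m + D\right) = 4 - 2 \left(D + m\right) = 4 - \left(2 D + 2 m\right) = 4 - 2 D - 2 m$)
$y{\left(H \right)} = -6 + \frac{21}{-2 - 2 H}$ ($y{\left(H \right)} = -6 + \frac{21}{4 - 2 H - 6} = -6 + \frac{21}{-2 - 2 H}$)
$T = \frac{184}{63}$ ($T = 3 - \frac{35}{\left(-21\right)^{2}} = 3 - \frac{35}{441} = 3 - \frac{5}{63} = \frac{184}{63} \approx 2.9206$)
$y{\left(5 \right)} T + \left(113 + 24\right) = \frac{3 \left(-11 - 20\right)}{2 \left(1 + 5\right)} \frac{184}{63} + \left(113 + 24\right) = \frac{3 \left(-11 - 20\right)}{2 \cdot 6} \cdot \frac{184}{63} + 137 = \frac{3}{2} \cdot \frac{1}{6} \left(-31\right) \frac{184}{63} + 137 = \left(- \frac{31}{4}\right) \frac{184}{63} + 137 = - \frac{1426}{63} + 137 = \frac{7205}{63}$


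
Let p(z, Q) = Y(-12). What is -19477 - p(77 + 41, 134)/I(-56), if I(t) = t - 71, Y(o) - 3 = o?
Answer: -2473588/127 ≈ -19477.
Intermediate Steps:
Y(o) = 3 + o
I(t) = -71 + t
p(z, Q) = -9 (p(z, Q) = 3 - 12 = -9)
-19477 - p(77 + 41, 134)/I(-56) = -19477 - (-9)/(-71 - 56) = -19477 - (-9)/(-127) = -19477 - (-9)*(-1)/127 = -19477 - 1*9/127 = -19477 - 9/127 = -2473588/127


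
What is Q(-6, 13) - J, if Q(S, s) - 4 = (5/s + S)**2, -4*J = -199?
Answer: -9611/676 ≈ -14.217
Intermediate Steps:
J = 199/4 (J = -1/4*(-199) = 199/4 ≈ 49.750)
Q(S, s) = 4 + (S + 5/s)**2 (Q(S, s) = 4 + (5/s + S)**2 = 4 + (S + 5/s)**2)
Q(-6, 13) - J = (4 + (5 - 6*13)**2/13**2) - 1*199/4 = (4 + (5 - 78)**2/169) - 199/4 = (4 + (1/169)*(-73)**2) - 199/4 = (4 + (1/169)*5329) - 199/4 = (4 + 5329/169) - 199/4 = 6005/169 - 199/4 = -9611/676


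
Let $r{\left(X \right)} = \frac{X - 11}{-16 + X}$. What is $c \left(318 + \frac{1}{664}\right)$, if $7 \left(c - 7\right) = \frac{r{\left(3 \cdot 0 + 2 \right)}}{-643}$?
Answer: $\frac{93137265617}{41841296} \approx 2226.0$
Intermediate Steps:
$r{\left(X \right)} = \frac{-11 + X}{-16 + X}$
$c = \frac{441089}{63014}$ ($c = 7 + \frac{\frac{-11 + \left(3 \cdot 0 + 2\right)}{-16 + \left(3 \cdot 0 + 2\right)} \frac{1}{-643}}{7} = 7 + \frac{\frac{-11 + \left(0 + 2\right)}{-16 + \left(0 + 2\right)} \left(- \frac{1}{643}\right)}{7} = 7 + \frac{\frac{-11 + 2}{-16 + 2} \left(- \frac{1}{643}\right)}{7} = 7 + \frac{\frac{1}{-14} \left(-9\right) \left(- \frac{1}{643}\right)}{7} = 7 + \frac{\left(- \frac{1}{14}\right) \left(-9\right) \left(- \frac{1}{643}\right)}{7} = 7 + \frac{\frac{9}{14} \left(- \frac{1}{643}\right)}{7} = 7 + \frac{1}{7} \left(- \frac{9}{9002}\right) = 7 - \frac{9}{63014} = \frac{441089}{63014} \approx 6.9999$)
$c \left(318 + \frac{1}{664}\right) = \frac{441089 \left(318 + \frac{1}{664}\right)}{63014} = \frac{441089}{63014} \cdot \frac{211153}{664} = \frac{93137265617}{41841296}$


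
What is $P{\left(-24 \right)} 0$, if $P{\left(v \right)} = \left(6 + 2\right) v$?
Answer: $0$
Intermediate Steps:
$P{\left(v \right)} = 8 v$
$P{\left(-24 \right)} 0 = 8 \left(-24\right) 0 = \left(-192\right) 0 = 0$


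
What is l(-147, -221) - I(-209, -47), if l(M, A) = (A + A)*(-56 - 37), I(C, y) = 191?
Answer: 40915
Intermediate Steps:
l(M, A) = -186*A (l(M, A) = (2*A)*(-93) = -186*A)
l(-147, -221) - I(-209, -47) = -186*(-221) - 1*191 = 41106 - 191 = 40915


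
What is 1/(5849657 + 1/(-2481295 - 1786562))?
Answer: 4267857/24965499575048 ≈ 1.7095e-7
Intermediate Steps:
1/(5849657 + 1/(-2481295 - 1786562)) = 1/(5849657 + 1/(-4267857)) = 1/(5849657 - 1/4267857) = 1/(24965499575048/4267857) = 4267857/24965499575048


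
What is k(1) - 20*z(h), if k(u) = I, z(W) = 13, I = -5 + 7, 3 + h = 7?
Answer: -258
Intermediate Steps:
h = 4 (h = -3 + 7 = 4)
I = 2
k(u) = 2
k(1) - 20*z(h) = 2 - 20*13 = 2 - 260 = -258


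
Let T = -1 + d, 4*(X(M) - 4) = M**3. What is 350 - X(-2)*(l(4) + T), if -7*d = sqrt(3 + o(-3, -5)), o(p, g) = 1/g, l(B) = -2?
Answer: 356 + 2*sqrt(70)/35 ≈ 356.48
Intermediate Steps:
d = -sqrt(70)/35 (d = -sqrt(3 + 1/(-5))/7 = -sqrt(3 - 1/5)/7 = -sqrt(70)/35 ≈ -0.23905)
X(M) = 4 + M**3/4
T = -1 - sqrt(70)/35 ≈ -1.2390
350 - X(-2)*(l(4) + T) = 350 - (4 + (1/4)*(-2)**3)*(-2 + (-1 - sqrt(70)/35)) = 350 - (4 + (1/4)*(-8))*(-3 - sqrt(70)/35) = 350 - (4 - 2)*(-3 - sqrt(70)/35) = 350 - 2*(-3 - sqrt(70)/35) = 350 - (-6 - 2*sqrt(70)/35) = 350 + (6 + 2*sqrt(70)/35) = 356 + 2*sqrt(70)/35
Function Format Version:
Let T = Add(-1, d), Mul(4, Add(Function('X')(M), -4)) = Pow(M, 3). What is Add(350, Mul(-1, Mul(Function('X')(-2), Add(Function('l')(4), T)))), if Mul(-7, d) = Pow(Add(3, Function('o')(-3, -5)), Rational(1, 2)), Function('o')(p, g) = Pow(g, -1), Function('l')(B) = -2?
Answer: Add(356, Mul(Rational(2, 35), Pow(70, Rational(1, 2)))) ≈ 356.48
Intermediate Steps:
d = Mul(Rational(-1, 35), Pow(70, Rational(1, 2))) (d = Mul(Rational(-1, 7), Pow(Add(3, Pow(-5, -1)), Rational(1, 2))) = Mul(Rational(-1, 7), Pow(Add(3, Rational(-1, 5)), Rational(1, 2))) = Mul(Rational(-1, 7), Pow(Rational(14, 5), Rational(1, 2))) = Mul(Rational(-1, 7), Mul(Rational(1, 5), Pow(70, Rational(1, 2)))) = Mul(Rational(-1, 35), Pow(70, Rational(1, 2))) ≈ -0.23905)
Function('X')(M) = Add(4, Mul(Rational(1, 4), Pow(M, 3)))
T = Add(-1, Mul(Rational(-1, 35), Pow(70, Rational(1, 2)))) ≈ -1.2390
Add(350, Mul(-1, Mul(Function('X')(-2), Add(Function('l')(4), T)))) = Add(350, Mul(-1, Mul(Add(4, Mul(Rational(1, 4), Pow(-2, 3))), Add(-2, Add(-1, Mul(Rational(-1, 35), Pow(70, Rational(1, 2)))))))) = Add(350, Mul(-1, Mul(Add(4, Mul(Rational(1, 4), -8)), Add(-3, Mul(Rational(-1, 35), Pow(70, Rational(1, 2))))))) = Add(350, Mul(-1, Mul(Add(4, -2), Add(-3, Mul(Rational(-1, 35), Pow(70, Rational(1, 2))))))) = Add(350, Mul(-1, Mul(2, Add(-3, Mul(Rational(-1, 35), Pow(70, Rational(1, 2))))))) = Add(350, Mul(-1, Add(-6, Mul(Rational(-2, 35), Pow(70, Rational(1, 2)))))) = Add(350, Add(6, Mul(Rational(2, 35), Pow(70, Rational(1, 2))))) = Add(356, Mul(Rational(2, 35), Pow(70, Rational(1, 2))))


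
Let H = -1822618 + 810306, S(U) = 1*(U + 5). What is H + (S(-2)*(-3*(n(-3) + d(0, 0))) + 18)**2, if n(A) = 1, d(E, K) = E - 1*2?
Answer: -1011583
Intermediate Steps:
d(E, K) = -2 + E (d(E, K) = E - 2 = -2 + E)
S(U) = 5 + U (S(U) = 1*(5 + U) = 5 + U)
H = -1012312
H + (S(-2)*(-3*(n(-3) + d(0, 0))) + 18)**2 = -1012312 + ((5 - 2)*(-3*(1 + (-2 + 0))) + 18)**2 = -1012312 + (3*(-3*(1 - 2)) + 18)**2 = -1012312 + (3*(-3*(-1)) + 18)**2 = -1012312 + (3*3 + 18)**2 = -1012312 + (9 + 18)**2 = -1012312 + 27**2 = -1012312 + 729 = -1011583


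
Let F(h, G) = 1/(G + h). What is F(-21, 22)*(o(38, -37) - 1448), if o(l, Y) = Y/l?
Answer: -55061/38 ≈ -1449.0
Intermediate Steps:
F(-21, 22)*(o(38, -37) - 1448) = (-37/38 - 1448)/(22 - 21) = (-37*1/38 - 1448)/1 = 1*(-37/38 - 1448) = 1*(-55061/38) = -55061/38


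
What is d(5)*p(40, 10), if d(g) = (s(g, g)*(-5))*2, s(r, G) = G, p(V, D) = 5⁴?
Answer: -31250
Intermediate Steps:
p(V, D) = 625
d(g) = -10*g (d(g) = (g*(-5))*2 = -5*g*2 = -10*g)
d(5)*p(40, 10) = -10*5*625 = -50*625 = -31250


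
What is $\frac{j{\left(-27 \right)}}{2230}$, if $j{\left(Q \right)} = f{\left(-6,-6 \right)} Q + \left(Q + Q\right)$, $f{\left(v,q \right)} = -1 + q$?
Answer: $\frac{27}{446} \approx 0.060538$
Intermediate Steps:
$j{\left(Q \right)} = - 5 Q$ ($j{\left(Q \right)} = \left(-1 - 6\right) Q + \left(Q + Q\right) = - 7 Q + 2 Q = - 5 Q$)
$\frac{j{\left(-27 \right)}}{2230} = \frac{\left(-5\right) \left(-27\right)}{2230} = 135 \cdot \frac{1}{2230} = \frac{27}{446}$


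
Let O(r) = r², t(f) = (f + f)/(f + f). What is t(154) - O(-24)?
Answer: -575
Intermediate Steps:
t(f) = 1 (t(f) = (2*f)/((2*f)) = (2*f)*(1/(2*f)) = 1)
t(154) - O(-24) = 1 - 1*(-24)² = 1 - 1*576 = 1 - 576 = -575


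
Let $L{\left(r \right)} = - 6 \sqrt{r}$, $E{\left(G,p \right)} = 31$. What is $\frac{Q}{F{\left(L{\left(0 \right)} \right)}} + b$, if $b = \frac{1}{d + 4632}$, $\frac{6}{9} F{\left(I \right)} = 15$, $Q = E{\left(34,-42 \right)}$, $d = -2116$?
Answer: $\frac{156037}{113220} \approx 1.3782$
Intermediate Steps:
$Q = 31$
$F{\left(I \right)} = \frac{45}{2}$ ($F{\left(I \right)} = \frac{3}{2} \cdot 15 = \frac{45}{2}$)
$b = \frac{1}{2516}$ ($b = \frac{1}{-2116 + 4632} = \frac{1}{2516} \approx 0.00039746$)
$\frac{Q}{F{\left(L{\left(0 \right)} \right)}} + b = \frac{31}{\frac{45}{2}} + \frac{1}{2516} = 31 \cdot \frac{2}{45} + \frac{1}{2516} = \frac{62}{45} + \frac{1}{2516} = \frac{156037}{113220}$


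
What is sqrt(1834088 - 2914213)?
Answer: 5*I*sqrt(43205) ≈ 1039.3*I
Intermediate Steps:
sqrt(1834088 - 2914213) = sqrt(-1080125) = 5*I*sqrt(43205)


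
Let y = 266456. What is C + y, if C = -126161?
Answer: 140295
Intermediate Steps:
C + y = -126161 + 266456 = 140295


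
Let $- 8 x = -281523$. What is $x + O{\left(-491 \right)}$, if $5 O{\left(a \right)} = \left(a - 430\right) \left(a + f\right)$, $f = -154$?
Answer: $\frac{1231995}{8} \approx 1.54 \cdot 10^{5}$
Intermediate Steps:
$x = \frac{281523}{8}$ ($x = \left(- \frac{1}{8}\right) \left(-281523\right) = \frac{281523}{8} \approx 35190.0$)
$O{\left(a \right)} = \frac{\left(-430 + a\right) \left(-154 + a\right)}{5}$ ($O{\left(a \right)} = \frac{\left(a - 430\right) \left(a - 154\right)}{5} = \frac{\left(-430 + a\right) \left(-154 + a\right)}{5}$)
$x + O{\left(-491 \right)} = \frac{281523}{8} + \left(13244 - - \frac{286744}{5} + \frac{\left(-491\right)^{2}}{5}\right) = \frac{281523}{8} + \left(13244 + \frac{286744}{5} + \frac{1}{5} \cdot 241081\right) = \frac{281523}{8} + \left(13244 + \frac{286744}{5} + \frac{241081}{5}\right) = \frac{281523}{8} + 118809 = \frac{1231995}{8}$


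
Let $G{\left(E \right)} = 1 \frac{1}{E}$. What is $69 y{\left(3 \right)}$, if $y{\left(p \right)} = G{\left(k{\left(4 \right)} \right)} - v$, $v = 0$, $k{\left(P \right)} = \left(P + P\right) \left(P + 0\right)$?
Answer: $\frac{69}{32} \approx 2.1563$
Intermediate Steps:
$k{\left(P \right)} = 2 P^{2}$ ($k{\left(P \right)} = 2 P P = 2 P^{2}$)
$G{\left(E \right)} = \frac{1}{E}$
$y{\left(p \right)} = \frac{1}{32}$ ($y{\left(p \right)} = \frac{1}{2 \cdot 4^{2}} - 0 = \frac{1}{2 \cdot 16} + 0 = \frac{1}{32} + 0 = \frac{1}{32}$)
$69 y{\left(3 \right)} = 69 \cdot \frac{1}{32} = \frac{69}{32}$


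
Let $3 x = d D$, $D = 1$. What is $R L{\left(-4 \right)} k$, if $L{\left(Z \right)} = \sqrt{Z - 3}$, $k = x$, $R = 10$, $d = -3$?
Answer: $- 10 i \sqrt{7} \approx - 26.458 i$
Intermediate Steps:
$x = -1$ ($x = \frac{\left(-3\right) 1}{3} = \frac{1}{3} \left(-3\right) = -1$)
$k = -1$
$L{\left(Z \right)} = \sqrt{-3 + Z}$
$R L{\left(-4 \right)} k = 10 \sqrt{-3 - 4} \left(-1\right) = 10 \sqrt{-7} \left(-1\right) = 10 i \sqrt{7} \left(-1\right) = - 10 i \sqrt{7}$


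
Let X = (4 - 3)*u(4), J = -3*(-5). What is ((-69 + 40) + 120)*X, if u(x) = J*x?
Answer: 5460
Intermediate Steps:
J = 15
u(x) = 15*x
X = 60 (X = (4 - 3)*(15*4) = 1*60 = 60)
((-69 + 40) + 120)*X = ((-69 + 40) + 120)*60 = (-29 + 120)*60 = 91*60 = 5460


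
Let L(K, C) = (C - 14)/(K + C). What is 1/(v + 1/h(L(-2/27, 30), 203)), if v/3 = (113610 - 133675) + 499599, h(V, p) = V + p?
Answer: 20557/29573341415 ≈ 6.9512e-7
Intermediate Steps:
L(K, C) = (-14 + C)/(C + K)
v = 1438602 (v = 3*((113610 - 133675) + 499599) = 3*(-20065 + 499599) = 3*479534 = 1438602)
1/(v + 1/h(L(-2/27, 30), 203)) = 1/(1438602 + 1/((-14 + 30)/(30 - 2/27) + 203)) = 1/(1438602 + 1/(16/(30 - 2*1/27) + 203)) = 1/(1438602 + 1/(16/(30 - 2/27) + 203)) = 1/(1438602 + 1/(16/(808/27) + 203)) = 1/(1438602 + 1/((27/808)*16 + 203)) = 1/(1438602 + 1/(54/101 + 203)) = 1/(1438602 + 1/(20557/101)) = 1/(1438602 + 101/20557) = 1/(29573341415/20557) = 20557/29573341415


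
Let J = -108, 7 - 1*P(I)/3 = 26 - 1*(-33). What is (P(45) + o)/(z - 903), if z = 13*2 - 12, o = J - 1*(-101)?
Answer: 163/889 ≈ 0.18335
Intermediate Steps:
P(I) = -156 (P(I) = 21 - 3*(26 - 1*(-33)) = 21 - 3*(26 + 33) = 21 - 3*59 = 21 - 177 = -156)
o = -7 (o = -108 - 1*(-101) = -108 + 101 = -7)
z = 14 (z = 26 - 12 = 14)
(P(45) + o)/(z - 903) = (-156 - 7)/(14 - 903) = -163/(-889) = -163*(-1/889) = 163/889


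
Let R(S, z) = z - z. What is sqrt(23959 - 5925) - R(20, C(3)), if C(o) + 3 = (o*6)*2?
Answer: sqrt(18034) ≈ 134.29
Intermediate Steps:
C(o) = -3 + 12*o (C(o) = -3 + (o*6)*2 = -3 + (6*o)*2 = -3 + 12*o)
R(S, z) = 0
sqrt(23959 - 5925) - R(20, C(3)) = sqrt(23959 - 5925) - 1*0 = sqrt(18034) + 0 = sqrt(18034)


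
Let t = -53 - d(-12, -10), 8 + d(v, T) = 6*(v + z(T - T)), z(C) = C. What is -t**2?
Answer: -729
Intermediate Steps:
d(v, T) = -8 + 6*v (d(v, T) = -8 + 6*(v + (T - T)) = -8 + 6*(v + 0) = -8 + 6*v)
t = 27 (t = -53 - (-8 + 6*(-12)) = -53 - (-8 - 72) = -53 - 1*(-80) = -53 + 80 = 27)
-t**2 = -1*27**2 = -1*729 = -729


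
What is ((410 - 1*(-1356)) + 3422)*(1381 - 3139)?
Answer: -9120504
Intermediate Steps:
((410 - 1*(-1356)) + 3422)*(1381 - 3139) = ((410 + 1356) + 3422)*(-1758) = (1766 + 3422)*(-1758) = 5188*(-1758) = -9120504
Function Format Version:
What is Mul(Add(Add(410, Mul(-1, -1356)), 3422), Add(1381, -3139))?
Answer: -9120504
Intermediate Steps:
Mul(Add(Add(410, Mul(-1, -1356)), 3422), Add(1381, -3139)) = Mul(Add(Add(410, 1356), 3422), -1758) = Mul(Add(1766, 3422), -1758) = Mul(5188, -1758) = -9120504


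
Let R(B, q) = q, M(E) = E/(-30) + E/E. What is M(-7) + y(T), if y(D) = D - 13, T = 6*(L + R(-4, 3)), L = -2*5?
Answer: -1613/30 ≈ -53.767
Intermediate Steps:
M(E) = 1 - E/30 (M(E) = E*(-1/30) + 1 = -E/30 + 1 = 1 - E/30)
L = -10
T = -42 (T = 6*(-10 + 3) = 6*(-7) = -42)
y(D) = -13 + D
M(-7) + y(T) = (1 - 1/30*(-7)) + (-13 - 42) = (1 + 7/30) - 55 = 37/30 - 55 = -1613/30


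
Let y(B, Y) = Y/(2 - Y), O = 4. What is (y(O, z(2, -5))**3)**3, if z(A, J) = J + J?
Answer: -1953125/10077696 ≈ -0.19381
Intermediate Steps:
z(A, J) = 2*J
(y(O, z(2, -5))**3)**3 = ((-2*(-5)/(-2 + 2*(-5)))**3)**3 = ((-1*(-10)/(-2 - 10))**3)**3 = ((-1*(-10)/(-12))**3)**3 = ((-1*(-10)*(-1/12))**3)**3 = ((-5/6)**3)**3 = (-125/216)**3 = -1953125/10077696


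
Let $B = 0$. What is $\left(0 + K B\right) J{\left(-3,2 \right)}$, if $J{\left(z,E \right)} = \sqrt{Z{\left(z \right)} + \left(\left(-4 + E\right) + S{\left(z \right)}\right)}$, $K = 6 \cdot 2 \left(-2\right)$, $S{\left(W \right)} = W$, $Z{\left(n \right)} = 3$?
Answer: $0$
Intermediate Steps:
$K = -24$ ($K = 12 \left(-2\right) = -24$)
$J{\left(z,E \right)} = \sqrt{-1 + E + z}$ ($J{\left(z,E \right)} = \sqrt{3 + \left(\left(-4 + E\right) + z\right)} = \sqrt{3 + \left(-4 + E + z\right)} = \sqrt{-1 + E + z}$)
$\left(0 + K B\right) J{\left(-3,2 \right)} = \left(0 - 0\right) \sqrt{-1 + 2 - 3} = \left(0 + 0\right) \sqrt{-2} = 0 i \sqrt{2} = 0$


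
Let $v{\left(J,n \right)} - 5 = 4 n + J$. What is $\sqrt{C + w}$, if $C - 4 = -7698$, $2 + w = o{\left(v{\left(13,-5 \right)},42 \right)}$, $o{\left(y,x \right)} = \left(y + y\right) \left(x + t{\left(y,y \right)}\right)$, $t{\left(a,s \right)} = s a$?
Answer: $2 i \sqrt{1970} \approx 88.769 i$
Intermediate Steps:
$v{\left(J,n \right)} = 5 + J + 4 n$ ($v{\left(J,n \right)} = 5 + \left(4 n + J\right) = 5 + \left(J + 4 n\right) = 5 + J + 4 n$)
$t{\left(a,s \right)} = a s$
$o{\left(y,x \right)} = 2 y \left(x + y^{2}\right)$ ($o{\left(y,x \right)} = \left(y + y\right) \left(x + y y\right) = 2 y \left(x + y^{2}\right)$)
$w = -186$ ($w = -2 + 2 \left(5 + 13 + 4 \left(-5\right)\right) \left(42 + \left(5 + 13 + 4 \left(-5\right)\right)^{2}\right) = -2 + 2 \left(5 + 13 - 20\right) \left(42 + \left(5 + 13 - 20\right)^{2}\right) = -2 + 2 \left(-2\right) \left(42 + \left(-2\right)^{2}\right) = -2 + 2 \left(-2\right) \left(42 + 4\right) = -2 + 2 \left(-2\right) 46 = -2 - 184 = -186$)
$C = -7694$ ($C = 4 - 7698 = -7694$)
$\sqrt{C + w} = \sqrt{-7694 - 186} = \sqrt{-7880} = 2 i \sqrt{1970}$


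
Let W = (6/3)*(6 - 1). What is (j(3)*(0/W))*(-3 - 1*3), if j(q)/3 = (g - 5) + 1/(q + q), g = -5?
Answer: 0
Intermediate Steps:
W = 10 (W = (6*(⅓))*5 = 2*5 = 10)
j(q) = -30 + 3/(2*q) (j(q) = 3*((-5 - 5) + 1/(q + q)) = 3*(-10 + 1/(2*q)) = -30 + 3/(2*q))
(j(3)*(0/W))*(-3 - 1*3) = ((-30 + (3/2)/3)*(0/10))*(-3 - 1*3) = ((-30 + (3/2)*(⅓))*(0*(⅒)))*(-3 - 3) = ((-30 + ½)*0)*(-6) = -59/2*0*(-6) = 0*(-6) = 0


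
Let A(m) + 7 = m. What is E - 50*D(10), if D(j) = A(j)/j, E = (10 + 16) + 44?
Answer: 55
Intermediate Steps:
E = 70 (E = 26 + 44 = 70)
A(m) = -7 + m
D(j) = (-7 + j)/j
E - 50*D(10) = 70 - 50*(-7 + 10)/10 = 70 - 5*3 = 70 - 50*3/10 = 70 - 15 = 55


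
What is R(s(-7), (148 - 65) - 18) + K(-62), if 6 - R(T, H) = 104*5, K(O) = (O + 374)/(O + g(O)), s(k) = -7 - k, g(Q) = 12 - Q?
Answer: -488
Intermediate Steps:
K(O) = 187/6 + O/12 (K(O) = (O + 374)/(O + (12 - O)) = (374 + O)/12 = (374 + O)*(1/12) = 187/6 + O/12)
R(T, H) = -514 (R(T, H) = 6 - 104*5 = 6 - 1*520 = 6 - 520 = -514)
R(s(-7), (148 - 65) - 18) + K(-62) = -514 + (187/6 + (1/12)*(-62)) = -514 + (187/6 - 31/6) = -514 + 26 = -488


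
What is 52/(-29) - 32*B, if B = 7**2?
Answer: -45524/29 ≈ -1569.8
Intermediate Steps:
B = 49
52/(-29) - 32*B = 52/(-29) - 32*49 = 52*(-1/29) - 1568 = -52/29 - 1568 = -45524/29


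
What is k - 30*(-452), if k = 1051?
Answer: 14611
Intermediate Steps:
k - 30*(-452) = 1051 - 30*(-452) = 1051 + 13560 = 14611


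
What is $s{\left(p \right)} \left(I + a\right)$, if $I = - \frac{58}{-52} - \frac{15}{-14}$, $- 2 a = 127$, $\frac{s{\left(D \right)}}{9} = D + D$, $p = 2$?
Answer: $- \frac{200862}{91} \approx -2207.3$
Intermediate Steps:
$s{\left(D \right)} = 18 D$ ($s{\left(D \right)} = 9 \left(D + D\right) = 9 \cdot 2 D = 18 D$)
$a = - \frac{127}{2}$ ($a = \left(- \frac{1}{2}\right) 127 = - \frac{127}{2} \approx -63.5$)
$I = \frac{199}{91}$ ($I = \left(-58\right) \left(- \frac{1}{52}\right) - - \frac{15}{14} = \frac{29}{26} + \frac{15}{14} = \frac{199}{91} \approx 2.1868$)
$s{\left(p \right)} \left(I + a\right) = 18 \cdot 2 \left(\frac{199}{91} - \frac{127}{2}\right) = 36 \left(- \frac{11159}{182}\right) = - \frac{200862}{91}$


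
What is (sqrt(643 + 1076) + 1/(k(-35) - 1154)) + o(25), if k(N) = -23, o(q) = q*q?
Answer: 735624/1177 + 3*sqrt(191) ≈ 666.46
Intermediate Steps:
o(q) = q**2
(sqrt(643 + 1076) + 1/(k(-35) - 1154)) + o(25) = (sqrt(643 + 1076) + 1/(-23 - 1154)) + 25**2 = (sqrt(1719) + 1/(-1177)) + 625 = (3*sqrt(191) - 1/1177) + 625 = (-1/1177 + 3*sqrt(191)) + 625 = 735624/1177 + 3*sqrt(191)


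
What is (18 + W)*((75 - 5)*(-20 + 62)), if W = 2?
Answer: 58800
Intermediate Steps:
(18 + W)*((75 - 5)*(-20 + 62)) = (18 + 2)*((75 - 5)*(-20 + 62)) = 20*(70*42) = 20*2940 = 58800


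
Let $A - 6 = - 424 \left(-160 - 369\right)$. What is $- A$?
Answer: $-224302$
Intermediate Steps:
$A = 224302$ ($A = 6 - 424 \left(-160 - 369\right) = 6 - -224296 = 6 + 224296 = 224302$)
$- A = \left(-1\right) 224302 = -224302$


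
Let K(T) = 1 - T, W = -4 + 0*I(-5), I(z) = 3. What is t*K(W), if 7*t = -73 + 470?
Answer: 1985/7 ≈ 283.57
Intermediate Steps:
t = 397/7 (t = (-73 + 470)/7 = (⅐)*397 = 397/7 ≈ 56.714)
W = -4 (W = -4 + 0*3 = -4 + 0 = -4)
t*K(W) = 397*(1 - 1*(-4))/7 = 397*(1 + 4)/7 = (397/7)*5 = 1985/7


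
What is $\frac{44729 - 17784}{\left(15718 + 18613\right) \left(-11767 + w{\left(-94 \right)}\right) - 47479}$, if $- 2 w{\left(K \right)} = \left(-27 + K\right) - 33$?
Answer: $- \frac{26945}{401376869} \approx -6.7131 \cdot 10^{-5}$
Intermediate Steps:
$w{\left(K \right)} = 30 - \frac{K}{2}$ ($w{\left(K \right)} = - \frac{\left(-27 + K\right) - 33}{2} = - \frac{-60 + K}{2} = 30 - \frac{K}{2}$)
$\frac{44729 - 17784}{\left(15718 + 18613\right) \left(-11767 + w{\left(-94 \right)}\right) - 47479} = \frac{44729 - 17784}{\left(15718 + 18613\right) \left(-11767 + \left(30 - -47\right)\right) - 47479} = \frac{26945}{34331 \left(-11767 + \left(30 + 47\right)\right) - 47479} = \frac{26945}{34331 \left(-11767 + 77\right) - 47479} = \frac{26945}{34331 \left(-11690\right) - 47479} = \frac{26945}{-401329390 - 47479} = \frac{26945}{-401376869} = 26945 \left(- \frac{1}{401376869}\right) = - \frac{26945}{401376869}$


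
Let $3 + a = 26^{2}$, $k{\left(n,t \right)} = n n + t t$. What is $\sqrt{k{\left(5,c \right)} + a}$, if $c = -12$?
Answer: $\sqrt{842} \approx 29.017$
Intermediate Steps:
$k{\left(n,t \right)} = n^{2} + t^{2}$
$a = 673$ ($a = -3 + 26^{2} = -3 + 676 = 673$)
$\sqrt{k{\left(5,c \right)} + a} = \sqrt{\left(5^{2} + \left(-12\right)^{2}\right) + 673} = \sqrt{\left(25 + 144\right) + 673} = \sqrt{169 + 673} = \sqrt{842}$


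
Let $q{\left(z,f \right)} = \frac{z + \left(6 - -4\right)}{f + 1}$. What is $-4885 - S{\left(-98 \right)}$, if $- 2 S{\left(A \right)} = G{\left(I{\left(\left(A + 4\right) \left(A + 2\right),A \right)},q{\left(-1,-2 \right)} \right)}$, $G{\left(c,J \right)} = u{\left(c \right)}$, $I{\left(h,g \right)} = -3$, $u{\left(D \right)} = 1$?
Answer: $- \frac{9769}{2} \approx -4884.5$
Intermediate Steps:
$q{\left(z,f \right)} = \frac{10 + z}{1 + f}$ ($q{\left(z,f \right)} = \frac{z + \left(6 + 4\right)}{1 + f} = \frac{z + 10}{1 + f} = \frac{10 + z}{1 + f}$)
$G{\left(c,J \right)} = 1$
$S{\left(A \right)} = - \frac{1}{2}$ ($S{\left(A \right)} = \left(- \frac{1}{2}\right) 1 = - \frac{1}{2}$)
$-4885 - S{\left(-98 \right)} = -4885 - - \frac{1}{2} = -4885 + \frac{1}{2} = - \frac{9769}{2}$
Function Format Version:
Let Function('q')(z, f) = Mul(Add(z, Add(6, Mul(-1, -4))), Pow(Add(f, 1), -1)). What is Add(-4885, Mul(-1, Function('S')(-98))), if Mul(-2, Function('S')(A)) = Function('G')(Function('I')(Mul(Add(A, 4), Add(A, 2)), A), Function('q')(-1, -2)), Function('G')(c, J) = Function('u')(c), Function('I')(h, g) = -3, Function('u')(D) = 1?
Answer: Rational(-9769, 2) ≈ -4884.5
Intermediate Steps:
Function('q')(z, f) = Mul(Pow(Add(1, f), -1), Add(10, z)) (Function('q')(z, f) = Mul(Add(z, Add(6, 4)), Pow(Add(1, f), -1)) = Mul(Add(z, 10), Pow(Add(1, f), -1)) = Mul(Add(10, z), Pow(Add(1, f), -1)) = Mul(Pow(Add(1, f), -1), Add(10, z)))
Function('G')(c, J) = 1
Function('S')(A) = Rational(-1, 2) (Function('S')(A) = Mul(Rational(-1, 2), 1) = Rational(-1, 2))
Add(-4885, Mul(-1, Function('S')(-98))) = Add(-4885, Mul(-1, Rational(-1, 2))) = Add(-4885, Rational(1, 2)) = Rational(-9769, 2)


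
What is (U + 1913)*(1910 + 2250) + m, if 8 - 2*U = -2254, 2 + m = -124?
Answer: 12662914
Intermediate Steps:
m = -126 (m = -2 - 124 = -126)
U = 1131 (U = 4 - ½*(-2254) = 4 + 1127 = 1131)
(U + 1913)*(1910 + 2250) + m = (1131 + 1913)*(1910 + 2250) - 126 = 3044*4160 - 126 = 12663040 - 126 = 12662914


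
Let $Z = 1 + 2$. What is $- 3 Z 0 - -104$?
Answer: $104$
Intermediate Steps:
$Z = 3$
$- 3 Z 0 - -104 = \left(-3\right) 3 \cdot 0 - -104 = \left(-9\right) 0 + 104 = 0 + 104 = 104$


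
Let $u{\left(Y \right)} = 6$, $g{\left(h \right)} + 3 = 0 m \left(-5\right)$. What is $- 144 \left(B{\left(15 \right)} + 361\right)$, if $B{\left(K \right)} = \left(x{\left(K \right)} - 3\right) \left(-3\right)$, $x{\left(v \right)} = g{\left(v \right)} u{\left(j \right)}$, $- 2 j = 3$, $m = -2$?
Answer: $-61056$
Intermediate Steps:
$j = - \frac{3}{2}$ ($j = \left(- \frac{1}{2}\right) 3 = - \frac{3}{2} \approx -1.5$)
$g{\left(h \right)} = -3$ ($g{\left(h \right)} = -3 + 0 \left(-2\right) \left(-5\right) = -3 + 0 \left(-5\right) = -3 + 0 = -3$)
$x{\left(v \right)} = -18$ ($x{\left(v \right)} = \left(-3\right) 6 = -18$)
$B{\left(K \right)} = 63$ ($B{\left(K \right)} = \left(-18 - 3\right) \left(-3\right) = \left(-21\right) \left(-3\right) = 63$)
$- 144 \left(B{\left(15 \right)} + 361\right) = - 144 \left(63 + 361\right) = \left(-144\right) 424 = -61056$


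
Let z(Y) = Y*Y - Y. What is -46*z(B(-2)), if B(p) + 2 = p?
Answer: -920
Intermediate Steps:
B(p) = -2 + p
z(Y) = Y² - Y
-46*z(B(-2)) = -46*(-2 - 2)*(-1 + (-2 - 2)) = -(-184)*(-1 - 4) = -(-184)*(-5) = -46*20 = -920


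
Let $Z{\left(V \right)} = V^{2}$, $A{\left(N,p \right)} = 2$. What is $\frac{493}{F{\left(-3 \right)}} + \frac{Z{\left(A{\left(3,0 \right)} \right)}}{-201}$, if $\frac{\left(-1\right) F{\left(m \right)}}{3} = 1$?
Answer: $- \frac{33035}{201} \approx -164.35$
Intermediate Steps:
$F{\left(m \right)} = -3$ ($F{\left(m \right)} = \left(-3\right) 1 = -3$)
$\frac{493}{F{\left(-3 \right)}} + \frac{Z{\left(A{\left(3,0 \right)} \right)}}{-201} = \frac{493}{-3} + \frac{2^{2}}{-201} = 493 \left(- \frac{1}{3}\right) + 4 \left(- \frac{1}{201}\right) = - \frac{493}{3} - \frac{4}{201} = - \frac{33035}{201}$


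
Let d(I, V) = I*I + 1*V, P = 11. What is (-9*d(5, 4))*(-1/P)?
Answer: 261/11 ≈ 23.727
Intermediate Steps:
d(I, V) = V + I**2 (d(I, V) = I**2 + V = V + I**2)
(-9*d(5, 4))*(-1/P) = (-9*(4 + 5**2))*(-1/11) = (-9*(4 + 25))*(-1*1/11) = -9*29*(-1/11) = -261*(-1/11) = 261/11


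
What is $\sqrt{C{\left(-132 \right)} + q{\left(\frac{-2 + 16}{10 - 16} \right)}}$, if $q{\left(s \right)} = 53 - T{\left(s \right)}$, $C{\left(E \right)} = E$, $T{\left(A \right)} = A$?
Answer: $\frac{i \sqrt{690}}{3} \approx 8.756 i$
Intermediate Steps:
$q{\left(s \right)} = 53 - s$
$\sqrt{C{\left(-132 \right)} + q{\left(\frac{-2 + 16}{10 - 16} \right)}} = \sqrt{-132 + \left(53 - \frac{-2 + 16}{10 - 16}\right)} = \sqrt{-132 + \left(53 - \frac{14}{-6}\right)} = \sqrt{-132 + \left(53 - 14 \left(- \frac{1}{6}\right)\right)} = \sqrt{-132 + \left(53 - - \frac{7}{3}\right)} = \sqrt{-132 + \left(53 + \frac{7}{3}\right)} = \sqrt{-132 + \frac{166}{3}} = \sqrt{- \frac{230}{3}} = \frac{i \sqrt{690}}{3}$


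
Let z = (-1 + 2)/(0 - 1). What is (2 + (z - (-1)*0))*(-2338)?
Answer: -2338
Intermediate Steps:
z = -1 (z = 1/(-1) = 1*(-1) = -1)
(2 + (z - (-1)*0))*(-2338) = (2 + (-1 - (-1)*0))*(-2338) = (2 + (-1 - 1*0))*(-2338) = (2 + (-1 + 0))*(-2338) = (2 - 1)*(-2338) = 1*(-2338) = -2338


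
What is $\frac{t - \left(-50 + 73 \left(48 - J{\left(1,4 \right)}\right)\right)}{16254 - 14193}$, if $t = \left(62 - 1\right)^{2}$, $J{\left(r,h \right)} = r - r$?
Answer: $\frac{89}{687} \approx 0.12955$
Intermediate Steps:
$J{\left(r,h \right)} = 0$
$t = 3721$ ($t = 61^{2} = 3721$)
$\frac{t - \left(-50 + 73 \left(48 - J{\left(1,4 \right)}\right)\right)}{16254 - 14193} = \frac{3721 + \left(50 - 73 \left(48 - 0\right)\right)}{16254 - 14193} = \frac{3721 + \left(50 - 73 \left(48 + 0\right)\right)}{2061} = \left(3721 + \left(50 - 3504\right)\right) \frac{1}{2061} = \left(3721 - 3454\right) \frac{1}{2061} = 267 \cdot \frac{1}{2061} = \frac{89}{687}$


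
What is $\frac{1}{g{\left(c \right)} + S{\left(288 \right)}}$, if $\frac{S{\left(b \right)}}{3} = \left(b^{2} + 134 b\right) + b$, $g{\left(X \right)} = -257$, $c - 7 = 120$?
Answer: $\frac{1}{365215} \approx 2.7381 \cdot 10^{-6}$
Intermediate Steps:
$c = 127$ ($c = 7 + 120 = 127$)
$S{\left(b \right)} = 3 b^{2} + 405 b$ ($S{\left(b \right)} = 3 \left(\left(b^{2} + 134 b\right) + b\right) = 3 \left(b^{2} + 135 b\right) = 3 b^{2} + 405 b$)
$\frac{1}{g{\left(c \right)} + S{\left(288 \right)}} = \frac{1}{-257 + 3 \cdot 288 \left(135 + 288\right)} = \frac{1}{-257 + 3 \cdot 288 \cdot 423} = \frac{1}{-257 + 365472} = \frac{1}{365215}$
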